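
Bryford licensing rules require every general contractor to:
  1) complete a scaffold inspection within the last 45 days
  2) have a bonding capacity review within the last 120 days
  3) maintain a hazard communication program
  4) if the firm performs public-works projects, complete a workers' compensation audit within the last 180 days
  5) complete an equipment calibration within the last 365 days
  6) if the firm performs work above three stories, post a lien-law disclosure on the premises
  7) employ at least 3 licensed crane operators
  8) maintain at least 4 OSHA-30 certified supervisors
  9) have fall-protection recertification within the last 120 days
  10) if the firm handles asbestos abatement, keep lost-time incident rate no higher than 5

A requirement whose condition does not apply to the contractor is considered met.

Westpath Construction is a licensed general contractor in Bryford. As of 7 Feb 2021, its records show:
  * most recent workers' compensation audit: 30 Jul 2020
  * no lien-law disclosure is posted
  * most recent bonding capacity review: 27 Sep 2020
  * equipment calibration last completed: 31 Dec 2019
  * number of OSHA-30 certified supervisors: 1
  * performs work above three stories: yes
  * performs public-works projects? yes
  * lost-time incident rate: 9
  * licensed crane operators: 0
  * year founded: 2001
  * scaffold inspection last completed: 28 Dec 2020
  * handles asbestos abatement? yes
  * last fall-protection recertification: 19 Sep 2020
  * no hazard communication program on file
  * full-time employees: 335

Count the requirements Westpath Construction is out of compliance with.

1. scaffold inspection 41 days ago vs limit 45 → met
2. bonding capacity review 133 days ago vs limit 120 → not met
3. hazard communication program absent → not met
4. condition 'performs public-works projects' holds; workers' compensation audit 192 days ago vs limit 180 → not met
5. equipment calibration 404 days ago vs limit 365 → not met
6. condition 'performs work above three stories' holds; lien-law disclosure absent → not met
7. licensed crane operators 0 < 3 → not met
8. OSHA-30 certified supervisors 1 < 4 → not met
9. fall-protection recertification 141 days ago vs limit 120 → not met
10. condition 'handles asbestos abatement' holds; lost-time incident rate 9 > 5 → not met
Not met: 9 of 10

9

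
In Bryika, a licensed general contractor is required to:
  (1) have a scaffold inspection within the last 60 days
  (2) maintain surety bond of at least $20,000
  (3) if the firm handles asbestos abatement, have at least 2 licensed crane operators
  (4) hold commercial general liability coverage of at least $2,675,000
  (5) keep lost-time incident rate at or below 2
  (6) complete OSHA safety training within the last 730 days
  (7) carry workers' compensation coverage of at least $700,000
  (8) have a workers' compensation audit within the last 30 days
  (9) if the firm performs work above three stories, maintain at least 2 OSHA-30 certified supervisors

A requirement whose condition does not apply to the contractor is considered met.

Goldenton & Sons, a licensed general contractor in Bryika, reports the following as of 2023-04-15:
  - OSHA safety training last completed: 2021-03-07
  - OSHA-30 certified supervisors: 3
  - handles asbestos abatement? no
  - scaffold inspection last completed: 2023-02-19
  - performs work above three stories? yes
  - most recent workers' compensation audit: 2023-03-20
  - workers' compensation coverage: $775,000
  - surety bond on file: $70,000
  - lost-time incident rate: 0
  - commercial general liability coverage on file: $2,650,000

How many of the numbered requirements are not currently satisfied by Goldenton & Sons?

2

1. scaffold inspection 55 days ago vs limit 60 → met
2. surety bond $70,000 ≥ $20,000 → met
3. condition 'handles asbestos abatement' does not hold → requirement n/a → met
4. commercial general liability coverage $2,650,000 < $2,675,000 → not met
5. lost-time incident rate 0 ≤ 2 → met
6. OSHA safety training 769 days ago vs limit 730 → not met
7. workers' compensation coverage $775,000 ≥ $700,000 → met
8. workers' compensation audit 26 days ago vs limit 30 → met
9. condition 'performs work above three stories' holds; OSHA-30 certified supervisors 3 ≥ 2 → met
Not met: 2 of 9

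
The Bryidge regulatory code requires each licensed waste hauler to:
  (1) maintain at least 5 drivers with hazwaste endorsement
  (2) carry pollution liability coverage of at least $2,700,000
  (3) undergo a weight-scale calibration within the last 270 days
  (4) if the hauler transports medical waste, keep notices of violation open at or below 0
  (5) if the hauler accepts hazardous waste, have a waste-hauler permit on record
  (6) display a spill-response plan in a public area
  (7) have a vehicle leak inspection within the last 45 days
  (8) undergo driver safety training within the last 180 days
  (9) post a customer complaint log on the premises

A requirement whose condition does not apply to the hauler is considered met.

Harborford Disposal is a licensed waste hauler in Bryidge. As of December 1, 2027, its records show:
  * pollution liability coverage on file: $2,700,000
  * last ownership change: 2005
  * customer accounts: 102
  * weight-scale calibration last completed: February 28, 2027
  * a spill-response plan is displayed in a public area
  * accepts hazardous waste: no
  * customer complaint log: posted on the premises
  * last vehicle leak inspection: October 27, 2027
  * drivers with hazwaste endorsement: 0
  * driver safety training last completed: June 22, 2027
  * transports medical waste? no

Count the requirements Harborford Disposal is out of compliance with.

1. drivers with hazwaste endorsement 0 < 5 → not met
2. pollution liability coverage $2,700,000 ≥ $2,700,000 → met
3. weight-scale calibration 276 days ago vs limit 270 → not met
4. condition 'transports medical waste' does not hold → requirement n/a → met
5. condition 'accepts hazardous waste' does not hold → requirement n/a → met
6. spill-response plan present → met
7. vehicle leak inspection 35 days ago vs limit 45 → met
8. driver safety training 162 days ago vs limit 180 → met
9. customer complaint log present → met
Not met: 2 of 9

2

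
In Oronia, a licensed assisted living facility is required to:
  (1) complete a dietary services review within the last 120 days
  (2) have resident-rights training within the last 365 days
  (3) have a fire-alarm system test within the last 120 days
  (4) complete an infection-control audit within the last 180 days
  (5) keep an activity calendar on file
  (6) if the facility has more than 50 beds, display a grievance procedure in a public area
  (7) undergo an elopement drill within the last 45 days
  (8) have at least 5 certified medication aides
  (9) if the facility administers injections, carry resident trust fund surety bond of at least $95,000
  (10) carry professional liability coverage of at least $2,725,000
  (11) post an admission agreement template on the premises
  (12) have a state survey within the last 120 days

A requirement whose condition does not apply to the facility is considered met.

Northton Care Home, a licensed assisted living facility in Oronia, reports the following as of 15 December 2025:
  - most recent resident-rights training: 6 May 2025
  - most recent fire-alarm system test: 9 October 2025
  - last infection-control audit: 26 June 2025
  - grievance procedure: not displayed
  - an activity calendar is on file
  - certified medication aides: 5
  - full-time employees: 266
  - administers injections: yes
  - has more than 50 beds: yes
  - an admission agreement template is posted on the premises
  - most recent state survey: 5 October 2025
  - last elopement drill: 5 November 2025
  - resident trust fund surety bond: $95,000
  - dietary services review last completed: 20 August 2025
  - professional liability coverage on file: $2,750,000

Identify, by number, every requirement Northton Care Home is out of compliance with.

1. dietary services review 117 days ago vs limit 120 → met
2. resident-rights training 223 days ago vs limit 365 → met
3. fire-alarm system test 67 days ago vs limit 120 → met
4. infection-control audit 172 days ago vs limit 180 → met
5. activity calendar present → met
6. condition 'has more than 50 beds' holds; grievance procedure absent → not met
7. elopement drill 40 days ago vs limit 45 → met
8. certified medication aides 5 ≥ 5 → met
9. condition 'administers injections' holds; resident trust fund surety bond $95,000 ≥ $95,000 → met
10. professional liability coverage $2,750,000 ≥ $2,725,000 → met
11. admission agreement template present → met
12. state survey 71 days ago vs limit 120 → met
Not met: 6

6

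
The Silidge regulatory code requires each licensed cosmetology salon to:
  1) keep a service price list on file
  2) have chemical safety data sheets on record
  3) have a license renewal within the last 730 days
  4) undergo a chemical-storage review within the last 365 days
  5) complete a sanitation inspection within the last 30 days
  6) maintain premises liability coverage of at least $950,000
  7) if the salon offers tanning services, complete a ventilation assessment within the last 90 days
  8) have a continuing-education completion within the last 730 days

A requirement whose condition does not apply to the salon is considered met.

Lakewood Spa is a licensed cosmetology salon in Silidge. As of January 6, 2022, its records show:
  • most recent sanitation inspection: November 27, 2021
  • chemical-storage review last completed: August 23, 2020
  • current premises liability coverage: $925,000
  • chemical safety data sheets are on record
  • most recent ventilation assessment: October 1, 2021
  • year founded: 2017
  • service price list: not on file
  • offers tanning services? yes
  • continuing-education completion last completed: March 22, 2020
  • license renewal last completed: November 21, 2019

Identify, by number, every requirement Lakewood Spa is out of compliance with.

1, 3, 4, 5, 6, 7

1. service price list absent → not met
2. chemical safety data sheets present → met
3. license renewal 777 days ago vs limit 730 → not met
4. chemical-storage review 501 days ago vs limit 365 → not met
5. sanitation inspection 40 days ago vs limit 30 → not met
6. premises liability coverage $925,000 < $950,000 → not met
7. condition 'offers tanning services' holds; ventilation assessment 97 days ago vs limit 90 → not met
8. continuing-education completion 655 days ago vs limit 730 → met
Not met: 1, 3, 4, 5, 6, 7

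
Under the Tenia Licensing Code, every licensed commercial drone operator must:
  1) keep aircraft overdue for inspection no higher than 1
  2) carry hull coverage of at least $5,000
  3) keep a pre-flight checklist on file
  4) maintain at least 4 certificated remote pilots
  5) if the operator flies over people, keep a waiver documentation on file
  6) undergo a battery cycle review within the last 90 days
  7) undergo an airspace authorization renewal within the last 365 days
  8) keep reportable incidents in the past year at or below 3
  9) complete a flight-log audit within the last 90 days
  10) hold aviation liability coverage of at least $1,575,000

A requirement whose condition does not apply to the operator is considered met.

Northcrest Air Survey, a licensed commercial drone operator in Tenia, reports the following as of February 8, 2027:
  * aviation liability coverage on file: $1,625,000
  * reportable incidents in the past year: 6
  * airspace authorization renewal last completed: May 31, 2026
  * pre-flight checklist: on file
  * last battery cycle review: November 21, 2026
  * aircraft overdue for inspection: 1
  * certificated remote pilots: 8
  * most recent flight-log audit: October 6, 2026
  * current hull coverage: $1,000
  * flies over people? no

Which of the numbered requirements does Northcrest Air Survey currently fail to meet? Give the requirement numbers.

2, 8, 9

1. aircraft overdue for inspection 1 ≤ 1 → met
2. hull coverage $1,000 < $5,000 → not met
3. pre-flight checklist present → met
4. certificated remote pilots 8 ≥ 4 → met
5. condition 'flies over people' does not hold → requirement n/a → met
6. battery cycle review 79 days ago vs limit 90 → met
7. airspace authorization renewal 253 days ago vs limit 365 → met
8. reportable incidents in the past year 6 > 3 → not met
9. flight-log audit 125 days ago vs limit 90 → not met
10. aviation liability coverage $1,625,000 ≥ $1,575,000 → met
Not met: 2, 8, 9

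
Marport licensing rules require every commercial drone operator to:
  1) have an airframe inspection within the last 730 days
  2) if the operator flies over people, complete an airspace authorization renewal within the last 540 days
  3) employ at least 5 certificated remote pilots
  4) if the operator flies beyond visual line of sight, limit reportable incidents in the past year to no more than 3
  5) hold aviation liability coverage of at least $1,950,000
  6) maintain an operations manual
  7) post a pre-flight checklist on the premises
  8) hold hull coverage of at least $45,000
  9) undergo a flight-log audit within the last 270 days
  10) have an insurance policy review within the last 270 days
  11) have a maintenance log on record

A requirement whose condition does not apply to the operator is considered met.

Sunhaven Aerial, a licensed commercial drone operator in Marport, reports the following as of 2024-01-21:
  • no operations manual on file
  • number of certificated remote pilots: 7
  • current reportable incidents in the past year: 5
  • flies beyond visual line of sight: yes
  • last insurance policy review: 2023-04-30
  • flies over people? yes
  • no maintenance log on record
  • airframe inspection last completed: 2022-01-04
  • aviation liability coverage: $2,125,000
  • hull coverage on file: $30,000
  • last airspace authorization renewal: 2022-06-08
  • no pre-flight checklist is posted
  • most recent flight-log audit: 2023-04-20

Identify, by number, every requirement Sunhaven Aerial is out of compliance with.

1. airframe inspection 747 days ago vs limit 730 → not met
2. condition 'flies over people' holds; airspace authorization renewal 592 days ago vs limit 540 → not met
3. certificated remote pilots 7 ≥ 5 → met
4. condition 'flies beyond visual line of sight' holds; reportable incidents in the past year 5 > 3 → not met
5. aviation liability coverage $2,125,000 ≥ $1,950,000 → met
6. operations manual absent → not met
7. pre-flight checklist absent → not met
8. hull coverage $30,000 < $45,000 → not met
9. flight-log audit 276 days ago vs limit 270 → not met
10. insurance policy review 266 days ago vs limit 270 → met
11. maintenance log absent → not met
Not met: 1, 2, 4, 6, 7, 8, 9, 11

1, 2, 4, 6, 7, 8, 9, 11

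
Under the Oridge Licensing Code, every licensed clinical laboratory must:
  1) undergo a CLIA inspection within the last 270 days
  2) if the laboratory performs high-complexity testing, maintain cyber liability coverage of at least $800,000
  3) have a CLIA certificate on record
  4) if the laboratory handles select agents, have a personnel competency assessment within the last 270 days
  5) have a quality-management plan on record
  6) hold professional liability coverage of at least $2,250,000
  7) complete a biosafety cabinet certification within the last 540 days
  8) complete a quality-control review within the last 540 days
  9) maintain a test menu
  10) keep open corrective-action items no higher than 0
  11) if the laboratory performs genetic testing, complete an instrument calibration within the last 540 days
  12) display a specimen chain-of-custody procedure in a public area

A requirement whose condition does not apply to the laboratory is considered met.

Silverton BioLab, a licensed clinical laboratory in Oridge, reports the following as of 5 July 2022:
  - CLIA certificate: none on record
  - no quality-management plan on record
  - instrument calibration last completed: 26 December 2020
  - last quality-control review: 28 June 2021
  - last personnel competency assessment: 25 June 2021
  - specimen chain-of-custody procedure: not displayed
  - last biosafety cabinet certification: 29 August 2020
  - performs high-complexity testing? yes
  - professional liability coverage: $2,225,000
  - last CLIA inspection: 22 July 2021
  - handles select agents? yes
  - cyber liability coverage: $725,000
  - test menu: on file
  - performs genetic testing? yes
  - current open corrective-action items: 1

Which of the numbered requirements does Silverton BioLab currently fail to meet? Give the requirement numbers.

1. CLIA inspection 348 days ago vs limit 270 → not met
2. condition 'performs high-complexity testing' holds; cyber liability coverage $725,000 < $800,000 → not met
3. CLIA certificate absent → not met
4. condition 'handles select agents' holds; personnel competency assessment 375 days ago vs limit 270 → not met
5. quality-management plan absent → not met
6. professional liability coverage $2,225,000 < $2,250,000 → not met
7. biosafety cabinet certification 675 days ago vs limit 540 → not met
8. quality-control review 372 days ago vs limit 540 → met
9. test menu present → met
10. open corrective-action items 1 > 0 → not met
11. condition 'performs genetic testing' holds; instrument calibration 556 days ago vs limit 540 → not met
12. specimen chain-of-custody procedure absent → not met
Not met: 1, 2, 3, 4, 5, 6, 7, 10, 11, 12

1, 2, 3, 4, 5, 6, 7, 10, 11, 12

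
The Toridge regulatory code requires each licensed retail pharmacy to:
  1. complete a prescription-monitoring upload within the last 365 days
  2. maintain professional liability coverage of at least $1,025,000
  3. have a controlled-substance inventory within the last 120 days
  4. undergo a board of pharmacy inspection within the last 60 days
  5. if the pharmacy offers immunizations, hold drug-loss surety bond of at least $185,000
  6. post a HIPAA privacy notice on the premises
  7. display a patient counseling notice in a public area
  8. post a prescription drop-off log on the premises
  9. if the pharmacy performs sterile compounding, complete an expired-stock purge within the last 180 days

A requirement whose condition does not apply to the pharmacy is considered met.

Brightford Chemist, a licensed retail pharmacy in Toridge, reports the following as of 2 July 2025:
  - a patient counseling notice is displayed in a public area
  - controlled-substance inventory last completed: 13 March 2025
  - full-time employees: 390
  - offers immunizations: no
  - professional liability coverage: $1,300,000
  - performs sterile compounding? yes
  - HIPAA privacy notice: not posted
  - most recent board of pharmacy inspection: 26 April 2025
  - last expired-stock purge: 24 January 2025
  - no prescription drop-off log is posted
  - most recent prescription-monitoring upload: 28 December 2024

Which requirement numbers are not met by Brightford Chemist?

1. prescription-monitoring upload 186 days ago vs limit 365 → met
2. professional liability coverage $1,300,000 ≥ $1,025,000 → met
3. controlled-substance inventory 111 days ago vs limit 120 → met
4. board of pharmacy inspection 67 days ago vs limit 60 → not met
5. condition 'offers immunizations' does not hold → requirement n/a → met
6. HIPAA privacy notice absent → not met
7. patient counseling notice present → met
8. prescription drop-off log absent → not met
9. condition 'performs sterile compounding' holds; expired-stock purge 159 days ago vs limit 180 → met
Not met: 4, 6, 8

4, 6, 8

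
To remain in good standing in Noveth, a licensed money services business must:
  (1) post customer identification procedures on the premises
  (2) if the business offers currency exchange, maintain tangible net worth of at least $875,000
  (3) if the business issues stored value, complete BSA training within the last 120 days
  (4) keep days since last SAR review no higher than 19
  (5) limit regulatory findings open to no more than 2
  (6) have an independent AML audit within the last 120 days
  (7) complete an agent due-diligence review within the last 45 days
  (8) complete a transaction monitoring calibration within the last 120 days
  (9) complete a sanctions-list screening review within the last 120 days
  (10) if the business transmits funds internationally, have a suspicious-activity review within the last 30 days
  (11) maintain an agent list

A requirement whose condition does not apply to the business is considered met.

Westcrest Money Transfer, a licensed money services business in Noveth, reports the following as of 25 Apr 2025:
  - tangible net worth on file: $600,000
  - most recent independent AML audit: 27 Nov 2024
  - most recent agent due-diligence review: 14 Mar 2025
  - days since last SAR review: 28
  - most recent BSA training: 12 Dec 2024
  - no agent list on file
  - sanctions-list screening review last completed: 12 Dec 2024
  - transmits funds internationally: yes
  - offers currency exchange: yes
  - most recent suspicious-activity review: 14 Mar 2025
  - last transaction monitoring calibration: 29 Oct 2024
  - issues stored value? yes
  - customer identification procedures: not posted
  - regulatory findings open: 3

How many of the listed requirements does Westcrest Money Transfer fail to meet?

1. customer identification procedures absent → not met
2. condition 'offers currency exchange' holds; tangible net worth $600,000 < $875,000 → not met
3. condition 'issues stored value' holds; BSA training 134 days ago vs limit 120 → not met
4. days since last SAR review 28 > 19 → not met
5. regulatory findings open 3 > 2 → not met
6. independent AML audit 149 days ago vs limit 120 → not met
7. agent due-diligence review 42 days ago vs limit 45 → met
8. transaction monitoring calibration 178 days ago vs limit 120 → not met
9. sanctions-list screening review 134 days ago vs limit 120 → not met
10. condition 'transmits funds internationally' holds; suspicious-activity review 42 days ago vs limit 30 → not met
11. agent list absent → not met
Not met: 10 of 11

10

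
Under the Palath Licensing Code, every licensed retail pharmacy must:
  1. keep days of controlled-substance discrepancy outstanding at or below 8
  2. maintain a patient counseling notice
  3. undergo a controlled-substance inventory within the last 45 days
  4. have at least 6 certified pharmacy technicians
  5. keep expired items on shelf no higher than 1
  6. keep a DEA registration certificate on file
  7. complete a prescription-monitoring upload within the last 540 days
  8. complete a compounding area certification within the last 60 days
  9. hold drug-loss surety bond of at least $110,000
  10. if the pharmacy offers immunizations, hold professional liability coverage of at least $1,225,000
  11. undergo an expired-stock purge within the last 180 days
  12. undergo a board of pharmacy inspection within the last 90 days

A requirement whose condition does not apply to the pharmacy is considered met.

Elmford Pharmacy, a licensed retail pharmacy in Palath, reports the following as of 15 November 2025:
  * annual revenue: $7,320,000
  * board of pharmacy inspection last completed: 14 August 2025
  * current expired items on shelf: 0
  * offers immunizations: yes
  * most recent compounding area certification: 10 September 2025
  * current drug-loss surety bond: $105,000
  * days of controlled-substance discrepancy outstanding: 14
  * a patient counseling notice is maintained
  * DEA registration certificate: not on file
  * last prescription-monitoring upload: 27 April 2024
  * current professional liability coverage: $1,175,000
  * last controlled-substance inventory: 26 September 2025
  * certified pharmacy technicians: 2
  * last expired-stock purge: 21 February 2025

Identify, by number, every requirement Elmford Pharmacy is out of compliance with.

1, 3, 4, 6, 7, 8, 9, 10, 11, 12

1. days of controlled-substance discrepancy outstanding 14 > 8 → not met
2. patient counseling notice present → met
3. controlled-substance inventory 50 days ago vs limit 45 → not met
4. certified pharmacy technicians 2 < 6 → not met
5. expired items on shelf 0 ≤ 1 → met
6. DEA registration certificate absent → not met
7. prescription-monitoring upload 567 days ago vs limit 540 → not met
8. compounding area certification 66 days ago vs limit 60 → not met
9. drug-loss surety bond $105,000 < $110,000 → not met
10. condition 'offers immunizations' holds; professional liability coverage $1,175,000 < $1,225,000 → not met
11. expired-stock purge 267 days ago vs limit 180 → not met
12. board of pharmacy inspection 93 days ago vs limit 90 → not met
Not met: 1, 3, 4, 6, 7, 8, 9, 10, 11, 12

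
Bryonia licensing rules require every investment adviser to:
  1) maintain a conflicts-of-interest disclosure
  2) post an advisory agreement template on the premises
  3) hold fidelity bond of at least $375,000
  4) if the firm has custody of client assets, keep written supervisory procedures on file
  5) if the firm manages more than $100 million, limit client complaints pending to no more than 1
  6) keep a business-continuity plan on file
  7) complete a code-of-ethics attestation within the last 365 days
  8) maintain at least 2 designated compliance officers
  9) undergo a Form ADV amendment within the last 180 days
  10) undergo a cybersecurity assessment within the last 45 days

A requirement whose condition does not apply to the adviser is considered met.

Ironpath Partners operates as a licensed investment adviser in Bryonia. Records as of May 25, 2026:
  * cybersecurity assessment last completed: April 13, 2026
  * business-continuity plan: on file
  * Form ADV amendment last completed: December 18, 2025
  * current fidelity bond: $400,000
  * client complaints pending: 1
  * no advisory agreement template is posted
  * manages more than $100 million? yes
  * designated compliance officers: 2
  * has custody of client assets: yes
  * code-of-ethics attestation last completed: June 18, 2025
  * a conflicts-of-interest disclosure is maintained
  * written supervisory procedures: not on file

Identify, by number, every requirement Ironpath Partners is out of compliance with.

1. conflicts-of-interest disclosure present → met
2. advisory agreement template absent → not met
3. fidelity bond $400,000 ≥ $375,000 → met
4. condition 'has custody of client assets' holds; written supervisory procedures absent → not met
5. condition 'manages more than $100 million' holds; client complaints pending 1 ≤ 1 → met
6. business-continuity plan present → met
7. code-of-ethics attestation 341 days ago vs limit 365 → met
8. designated compliance officers 2 ≥ 2 → met
9. Form ADV amendment 158 days ago vs limit 180 → met
10. cybersecurity assessment 42 days ago vs limit 45 → met
Not met: 2, 4

2, 4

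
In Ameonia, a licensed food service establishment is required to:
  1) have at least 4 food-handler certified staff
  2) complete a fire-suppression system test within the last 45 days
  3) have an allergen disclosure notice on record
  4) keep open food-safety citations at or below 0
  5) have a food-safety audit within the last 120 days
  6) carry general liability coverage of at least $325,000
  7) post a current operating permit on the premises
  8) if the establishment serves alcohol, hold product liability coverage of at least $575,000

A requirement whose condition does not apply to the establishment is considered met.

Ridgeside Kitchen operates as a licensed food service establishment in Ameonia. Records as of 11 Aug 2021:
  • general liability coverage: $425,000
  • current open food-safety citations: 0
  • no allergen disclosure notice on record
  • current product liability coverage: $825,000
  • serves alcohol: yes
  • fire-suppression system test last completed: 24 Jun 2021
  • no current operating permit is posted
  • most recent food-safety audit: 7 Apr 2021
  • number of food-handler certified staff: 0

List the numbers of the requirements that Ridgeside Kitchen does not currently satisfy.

1, 2, 3, 5, 7

1. food-handler certified staff 0 < 4 → not met
2. fire-suppression system test 48 days ago vs limit 45 → not met
3. allergen disclosure notice absent → not met
4. open food-safety citations 0 ≤ 0 → met
5. food-safety audit 126 days ago vs limit 120 → not met
6. general liability coverage $425,000 ≥ $325,000 → met
7. current operating permit absent → not met
8. condition 'serves alcohol' holds; product liability coverage $825,000 ≥ $575,000 → met
Not met: 1, 2, 3, 5, 7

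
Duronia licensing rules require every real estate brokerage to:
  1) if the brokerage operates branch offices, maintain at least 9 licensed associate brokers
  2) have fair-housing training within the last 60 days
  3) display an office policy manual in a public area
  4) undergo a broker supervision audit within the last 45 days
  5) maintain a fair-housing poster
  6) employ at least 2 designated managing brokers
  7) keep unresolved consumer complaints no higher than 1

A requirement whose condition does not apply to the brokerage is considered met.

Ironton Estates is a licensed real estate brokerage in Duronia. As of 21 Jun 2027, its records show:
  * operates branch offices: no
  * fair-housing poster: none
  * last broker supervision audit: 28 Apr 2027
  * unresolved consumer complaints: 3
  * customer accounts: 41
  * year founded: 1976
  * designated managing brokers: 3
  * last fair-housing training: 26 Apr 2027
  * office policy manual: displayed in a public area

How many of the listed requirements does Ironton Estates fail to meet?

3

1. condition 'operates branch offices' does not hold → requirement n/a → met
2. fair-housing training 56 days ago vs limit 60 → met
3. office policy manual present → met
4. broker supervision audit 54 days ago vs limit 45 → not met
5. fair-housing poster absent → not met
6. designated managing brokers 3 ≥ 2 → met
7. unresolved consumer complaints 3 > 1 → not met
Not met: 3 of 7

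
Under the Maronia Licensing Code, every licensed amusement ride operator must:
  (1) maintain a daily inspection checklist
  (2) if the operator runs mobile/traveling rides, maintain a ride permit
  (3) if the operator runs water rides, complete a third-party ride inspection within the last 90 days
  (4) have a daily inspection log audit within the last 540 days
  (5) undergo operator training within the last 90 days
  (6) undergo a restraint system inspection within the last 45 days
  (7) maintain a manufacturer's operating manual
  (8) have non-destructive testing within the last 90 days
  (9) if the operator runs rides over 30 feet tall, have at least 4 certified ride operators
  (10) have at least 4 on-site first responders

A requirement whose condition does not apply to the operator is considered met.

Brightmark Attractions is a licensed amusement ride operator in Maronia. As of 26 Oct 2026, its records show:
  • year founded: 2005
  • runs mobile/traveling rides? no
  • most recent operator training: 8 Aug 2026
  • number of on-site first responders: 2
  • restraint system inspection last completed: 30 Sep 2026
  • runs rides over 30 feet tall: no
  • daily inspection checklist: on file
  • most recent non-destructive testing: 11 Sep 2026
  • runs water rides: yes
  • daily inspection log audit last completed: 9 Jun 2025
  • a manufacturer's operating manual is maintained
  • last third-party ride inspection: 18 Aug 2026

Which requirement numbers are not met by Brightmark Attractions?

10

1. daily inspection checklist present → met
2. condition 'runs mobile/traveling rides' does not hold → requirement n/a → met
3. condition 'runs water rides' holds; third-party ride inspection 69 days ago vs limit 90 → met
4. daily inspection log audit 504 days ago vs limit 540 → met
5. operator training 79 days ago vs limit 90 → met
6. restraint system inspection 26 days ago vs limit 45 → met
7. manufacturer's operating manual present → met
8. non-destructive testing 45 days ago vs limit 90 → met
9. condition 'runs rides over 30 feet tall' does not hold → requirement n/a → met
10. on-site first responders 2 < 4 → not met
Not met: 10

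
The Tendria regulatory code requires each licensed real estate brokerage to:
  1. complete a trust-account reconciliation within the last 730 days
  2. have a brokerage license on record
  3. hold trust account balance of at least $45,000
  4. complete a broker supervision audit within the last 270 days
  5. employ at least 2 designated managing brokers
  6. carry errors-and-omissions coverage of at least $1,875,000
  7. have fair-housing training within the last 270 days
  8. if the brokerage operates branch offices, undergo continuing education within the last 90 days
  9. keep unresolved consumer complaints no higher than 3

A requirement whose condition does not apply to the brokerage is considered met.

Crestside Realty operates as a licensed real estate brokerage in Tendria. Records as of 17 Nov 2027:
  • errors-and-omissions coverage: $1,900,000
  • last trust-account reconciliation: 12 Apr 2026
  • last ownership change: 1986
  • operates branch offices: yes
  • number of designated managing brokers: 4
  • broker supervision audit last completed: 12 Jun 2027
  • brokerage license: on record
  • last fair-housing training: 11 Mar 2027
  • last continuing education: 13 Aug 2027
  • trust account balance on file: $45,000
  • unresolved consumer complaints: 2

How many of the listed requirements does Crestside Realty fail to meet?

1

1. trust-account reconciliation 584 days ago vs limit 730 → met
2. brokerage license present → met
3. trust account balance $45,000 ≥ $45,000 → met
4. broker supervision audit 158 days ago vs limit 270 → met
5. designated managing brokers 4 ≥ 2 → met
6. errors-and-omissions coverage $1,900,000 ≥ $1,875,000 → met
7. fair-housing training 251 days ago vs limit 270 → met
8. condition 'operates branch offices' holds; continuing education 96 days ago vs limit 90 → not met
9. unresolved consumer complaints 2 ≤ 3 → met
Not met: 1 of 9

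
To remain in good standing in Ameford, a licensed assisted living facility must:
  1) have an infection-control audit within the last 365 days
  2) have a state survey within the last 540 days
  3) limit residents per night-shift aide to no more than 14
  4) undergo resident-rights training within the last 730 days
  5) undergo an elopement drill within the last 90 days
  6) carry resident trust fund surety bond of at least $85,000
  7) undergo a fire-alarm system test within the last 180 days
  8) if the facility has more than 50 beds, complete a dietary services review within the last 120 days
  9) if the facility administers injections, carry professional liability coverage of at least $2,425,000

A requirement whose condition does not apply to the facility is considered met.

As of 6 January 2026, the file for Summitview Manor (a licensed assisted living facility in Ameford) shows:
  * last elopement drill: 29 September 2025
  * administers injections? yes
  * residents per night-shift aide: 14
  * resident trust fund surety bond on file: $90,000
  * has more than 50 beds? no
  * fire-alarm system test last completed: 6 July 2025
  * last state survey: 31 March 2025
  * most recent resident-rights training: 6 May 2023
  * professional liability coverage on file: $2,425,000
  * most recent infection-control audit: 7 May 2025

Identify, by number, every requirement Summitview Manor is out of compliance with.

4, 5, 7

1. infection-control audit 244 days ago vs limit 365 → met
2. state survey 281 days ago vs limit 540 → met
3. residents per night-shift aide 14 ≤ 14 → met
4. resident-rights training 976 days ago vs limit 730 → not met
5. elopement drill 99 days ago vs limit 90 → not met
6. resident trust fund surety bond $90,000 ≥ $85,000 → met
7. fire-alarm system test 184 days ago vs limit 180 → not met
8. condition 'has more than 50 beds' does not hold → requirement n/a → met
9. condition 'administers injections' holds; professional liability coverage $2,425,000 ≥ $2,425,000 → met
Not met: 4, 5, 7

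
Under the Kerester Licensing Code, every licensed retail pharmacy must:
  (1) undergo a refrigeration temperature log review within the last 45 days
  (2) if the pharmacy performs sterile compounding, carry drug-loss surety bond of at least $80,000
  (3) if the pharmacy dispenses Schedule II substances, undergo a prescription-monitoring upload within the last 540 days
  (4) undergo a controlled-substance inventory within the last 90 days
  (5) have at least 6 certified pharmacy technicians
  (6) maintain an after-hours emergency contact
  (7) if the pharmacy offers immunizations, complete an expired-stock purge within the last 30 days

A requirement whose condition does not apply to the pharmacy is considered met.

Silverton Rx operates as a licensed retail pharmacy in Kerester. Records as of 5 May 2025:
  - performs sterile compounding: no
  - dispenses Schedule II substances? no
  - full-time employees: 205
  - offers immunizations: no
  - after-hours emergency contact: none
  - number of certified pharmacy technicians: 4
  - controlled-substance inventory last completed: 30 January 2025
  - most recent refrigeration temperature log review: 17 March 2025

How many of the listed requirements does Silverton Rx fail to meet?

4

1. refrigeration temperature log review 49 days ago vs limit 45 → not met
2. condition 'performs sterile compounding' does not hold → requirement n/a → met
3. condition 'dispenses Schedule II substances' does not hold → requirement n/a → met
4. controlled-substance inventory 95 days ago vs limit 90 → not met
5. certified pharmacy technicians 4 < 6 → not met
6. after-hours emergency contact absent → not met
7. condition 'offers immunizations' does not hold → requirement n/a → met
Not met: 4 of 7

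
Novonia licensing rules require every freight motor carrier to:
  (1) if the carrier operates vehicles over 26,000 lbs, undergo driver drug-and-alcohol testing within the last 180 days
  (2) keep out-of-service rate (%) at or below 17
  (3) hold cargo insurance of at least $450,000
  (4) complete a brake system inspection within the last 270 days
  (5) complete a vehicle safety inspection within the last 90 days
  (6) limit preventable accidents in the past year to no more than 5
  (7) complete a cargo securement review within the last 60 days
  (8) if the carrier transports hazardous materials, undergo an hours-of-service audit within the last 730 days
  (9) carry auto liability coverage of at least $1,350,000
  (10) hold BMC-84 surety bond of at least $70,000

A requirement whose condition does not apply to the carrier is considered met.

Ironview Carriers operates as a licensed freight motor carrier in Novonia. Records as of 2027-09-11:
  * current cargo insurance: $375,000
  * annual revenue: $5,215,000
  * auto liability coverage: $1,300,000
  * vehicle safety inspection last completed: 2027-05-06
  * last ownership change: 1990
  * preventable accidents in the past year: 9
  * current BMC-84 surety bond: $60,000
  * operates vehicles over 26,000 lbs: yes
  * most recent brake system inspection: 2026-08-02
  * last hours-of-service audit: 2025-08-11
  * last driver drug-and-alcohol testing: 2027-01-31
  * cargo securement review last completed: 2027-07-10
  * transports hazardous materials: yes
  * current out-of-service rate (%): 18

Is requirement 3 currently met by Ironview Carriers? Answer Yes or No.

No

3. cargo insurance $375,000 < $450,000 → not met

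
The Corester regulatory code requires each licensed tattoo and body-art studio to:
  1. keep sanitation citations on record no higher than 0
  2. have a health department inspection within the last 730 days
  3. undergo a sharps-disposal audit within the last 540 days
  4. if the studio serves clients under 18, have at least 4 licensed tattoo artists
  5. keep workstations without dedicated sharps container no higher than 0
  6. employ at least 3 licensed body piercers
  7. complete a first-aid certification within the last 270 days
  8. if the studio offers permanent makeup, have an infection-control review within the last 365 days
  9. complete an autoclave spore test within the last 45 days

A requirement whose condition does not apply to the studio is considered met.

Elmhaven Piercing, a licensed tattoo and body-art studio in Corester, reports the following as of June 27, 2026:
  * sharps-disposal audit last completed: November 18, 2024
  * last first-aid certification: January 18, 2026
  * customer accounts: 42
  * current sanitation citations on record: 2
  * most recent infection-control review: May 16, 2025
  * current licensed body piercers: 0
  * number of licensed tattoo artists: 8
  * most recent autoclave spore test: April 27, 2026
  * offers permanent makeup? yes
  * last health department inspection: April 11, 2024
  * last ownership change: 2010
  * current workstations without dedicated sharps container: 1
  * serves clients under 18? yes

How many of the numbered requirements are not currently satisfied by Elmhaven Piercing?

7

1. sanitation citations on record 2 > 0 → not met
2. health department inspection 807 days ago vs limit 730 → not met
3. sharps-disposal audit 586 days ago vs limit 540 → not met
4. condition 'serves clients under 18' holds; licensed tattoo artists 8 ≥ 4 → met
5. workstations without dedicated sharps container 1 > 0 → not met
6. licensed body piercers 0 < 3 → not met
7. first-aid certification 160 days ago vs limit 270 → met
8. condition 'offers permanent makeup' holds; infection-control review 407 days ago vs limit 365 → not met
9. autoclave spore test 61 days ago vs limit 45 → not met
Not met: 7 of 9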